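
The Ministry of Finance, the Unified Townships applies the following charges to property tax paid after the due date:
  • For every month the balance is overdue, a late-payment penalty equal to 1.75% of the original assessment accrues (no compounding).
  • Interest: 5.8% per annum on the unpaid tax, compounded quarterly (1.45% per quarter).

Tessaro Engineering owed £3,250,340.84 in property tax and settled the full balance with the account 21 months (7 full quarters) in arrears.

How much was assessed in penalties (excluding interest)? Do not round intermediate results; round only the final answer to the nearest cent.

Late-payment penalty: 21 × 1.75% × £3,250,340.84 = £1,194,500.26…

£1,194,500.26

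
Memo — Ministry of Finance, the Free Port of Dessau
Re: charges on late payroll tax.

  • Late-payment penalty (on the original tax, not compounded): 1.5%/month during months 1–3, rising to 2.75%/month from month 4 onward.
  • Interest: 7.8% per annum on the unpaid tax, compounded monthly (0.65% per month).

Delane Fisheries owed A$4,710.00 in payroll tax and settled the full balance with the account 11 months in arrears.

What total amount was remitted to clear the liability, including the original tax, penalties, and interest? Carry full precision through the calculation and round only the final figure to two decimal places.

Penalty, months 1–3: 3 × 1.5% × A$4,710.00 = A$211.95
Penalty, months 4–11: 8 × 2.75% × A$4,710.00 = A$1,036.20
Interest: A$4,710.00 × ((1 + 0.0065)^11 − 1) = A$4,710.00 × 0.0738697… = A$347.9261…
Total = A$4,710.00 + A$1,248.1500 + A$347.9261… = A$6,306.08

A$6,306.08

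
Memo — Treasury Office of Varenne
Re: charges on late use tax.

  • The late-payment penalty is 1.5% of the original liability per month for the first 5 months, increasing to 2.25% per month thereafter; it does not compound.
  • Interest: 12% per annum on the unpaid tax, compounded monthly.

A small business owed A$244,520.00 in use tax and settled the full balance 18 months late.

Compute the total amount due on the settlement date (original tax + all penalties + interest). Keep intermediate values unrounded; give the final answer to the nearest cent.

Penalty, months 1–5: 5 × 1.5% × A$244,520.00 = A$18,339.00
Penalty, months 6–18: 13 × 2.25% × A$244,520.00 = A$71,522.10
Interest (12%/yr ÷ 12 = 1%/month): A$244,520.00 × ((1 + 0.01)^18 − 1) = A$47,961.9808…
Total = A$244,520.00 + A$89,861.1000 + A$47,961.9808… = A$382,343.08

A$382,343.08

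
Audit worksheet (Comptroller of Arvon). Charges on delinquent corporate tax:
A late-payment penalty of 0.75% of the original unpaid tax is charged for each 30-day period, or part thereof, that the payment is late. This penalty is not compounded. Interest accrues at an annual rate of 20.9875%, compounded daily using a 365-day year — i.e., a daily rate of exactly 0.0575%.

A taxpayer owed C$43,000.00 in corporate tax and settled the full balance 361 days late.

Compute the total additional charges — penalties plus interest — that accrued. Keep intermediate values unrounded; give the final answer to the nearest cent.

C$14,109.01

Penalty periods: ⌈361/30⌉ = 13; penalty = 13 × 0.75% × C$43,000.00 = C$4,192.50
Interest: C$43,000.00 × ((1 + 0.000575)^361 − 1) = C$43,000.00 × 0.23061660… = C$9,916.5138…
Penalties + interest = C$4,192.5000 + C$9,916.5138… = C$14,109.01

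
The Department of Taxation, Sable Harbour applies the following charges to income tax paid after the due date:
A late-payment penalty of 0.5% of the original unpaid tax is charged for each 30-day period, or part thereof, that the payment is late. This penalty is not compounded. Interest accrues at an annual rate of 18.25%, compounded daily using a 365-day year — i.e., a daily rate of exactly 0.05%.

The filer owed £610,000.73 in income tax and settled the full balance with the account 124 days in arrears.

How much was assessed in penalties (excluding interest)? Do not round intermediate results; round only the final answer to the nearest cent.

Penalty periods: ⌈124/30⌉ = 5; penalty = 5 × 0.5% × £610,000.73 = £15,250.02…

£15,250.02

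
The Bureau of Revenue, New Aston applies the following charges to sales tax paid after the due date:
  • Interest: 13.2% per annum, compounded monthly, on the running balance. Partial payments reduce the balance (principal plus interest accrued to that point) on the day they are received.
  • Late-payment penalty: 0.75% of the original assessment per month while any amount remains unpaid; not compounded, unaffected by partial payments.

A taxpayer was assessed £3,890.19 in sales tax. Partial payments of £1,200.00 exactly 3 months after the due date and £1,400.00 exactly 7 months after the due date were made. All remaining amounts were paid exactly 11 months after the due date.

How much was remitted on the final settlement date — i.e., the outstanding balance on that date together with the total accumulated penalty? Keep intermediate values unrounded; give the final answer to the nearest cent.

£1,936.23

Monthly rate = 13.2% ÷ 12 = 1.1%
Balance at month 3: £3,890.1900 × (1 + 0.011)^3 = £4,019.9836…
After £1,200.00 payment: £4,019.9836… − £1,200.00 = £2,819.9836…
Balance at month 7: £2,819.9836… × (1 + 0.011)^4 = £2,946.1252…
After £1,400.00 payment: £2,946.1252… − £1,400.00 = £1,546.1252…
Balance at month 11: £1,546.1252… × (1 + 0.011)^4 = £1,615.2855…
Penalty: 11 × 0.75% × £3,890.19 = £320.94…
Final settlement = outstanding balance + penalty = £1,615.2855… + £320.94… = £1,936.23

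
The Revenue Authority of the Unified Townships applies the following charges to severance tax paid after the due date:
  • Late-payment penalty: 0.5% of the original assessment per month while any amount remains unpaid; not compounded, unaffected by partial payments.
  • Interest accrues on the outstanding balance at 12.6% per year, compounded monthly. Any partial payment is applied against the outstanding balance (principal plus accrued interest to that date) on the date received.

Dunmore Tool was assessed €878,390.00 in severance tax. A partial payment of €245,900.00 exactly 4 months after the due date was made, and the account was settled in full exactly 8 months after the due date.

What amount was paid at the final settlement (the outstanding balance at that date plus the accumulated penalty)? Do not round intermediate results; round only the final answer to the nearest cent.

Monthly rate = 12.6% ÷ 12 = 1.05%
Balance at month 4: €878,390.0000 × (1 + 0.0105)^4 = €915,867.5130…
After €245,900.00 payment: €915,867.5130… − €245,900.00 = €669,967.5130…
Balance at month 8: €669,967.5130… × (1 + 0.0105)^4 = €698,552.4425…
Penalty: 8 × 0.5% × €878,390.00 = €35,135.60
Final settlement = outstanding balance + penalty = €698,552.4425… + €35,135.60 = €733,688.04

€733,688.04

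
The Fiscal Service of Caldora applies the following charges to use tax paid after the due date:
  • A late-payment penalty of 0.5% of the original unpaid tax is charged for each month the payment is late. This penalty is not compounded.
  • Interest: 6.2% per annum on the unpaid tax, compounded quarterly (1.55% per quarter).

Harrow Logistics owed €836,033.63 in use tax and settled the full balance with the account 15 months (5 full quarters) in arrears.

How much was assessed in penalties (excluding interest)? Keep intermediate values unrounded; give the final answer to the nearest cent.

Late-payment penalty = 0.5% × €836,033.63 × 15 mo = €62,702.52…

€62,702.52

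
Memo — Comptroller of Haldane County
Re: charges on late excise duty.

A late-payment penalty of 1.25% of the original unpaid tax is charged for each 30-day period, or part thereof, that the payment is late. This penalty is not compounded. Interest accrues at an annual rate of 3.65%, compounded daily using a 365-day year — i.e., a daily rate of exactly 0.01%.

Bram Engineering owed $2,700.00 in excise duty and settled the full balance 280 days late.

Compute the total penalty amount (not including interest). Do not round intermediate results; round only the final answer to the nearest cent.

$337.50

Penalty periods: ⌈280/30⌉ = 10; penalty = 10 × 1.25% × $2,700.00 = $337.50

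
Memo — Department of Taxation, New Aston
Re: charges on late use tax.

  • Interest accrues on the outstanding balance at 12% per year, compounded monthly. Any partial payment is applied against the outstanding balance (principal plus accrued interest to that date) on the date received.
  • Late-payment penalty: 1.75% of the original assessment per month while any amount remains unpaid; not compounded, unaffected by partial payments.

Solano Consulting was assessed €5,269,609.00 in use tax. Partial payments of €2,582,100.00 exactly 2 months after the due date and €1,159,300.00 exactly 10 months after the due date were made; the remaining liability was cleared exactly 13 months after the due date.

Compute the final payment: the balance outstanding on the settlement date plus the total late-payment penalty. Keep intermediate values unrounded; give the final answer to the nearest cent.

Monthly rate = 12% ÷ 12 = 1%
Balance at month 2: €5,269,609.0000 × (1 + 0.01)^2 = €5,375,528.1409
After €2,582,100.00 payment: €5,375,528.1409 − €2,582,100.00 = €2,793,428.1409
Balance at month 10: €2,793,428.1409 × (1 + 0.01)^8 = €3,024,882.3941…
After €1,159,300.00 payment: €3,024,882.3941… − €1,159,300.00 = €1,865,582.3941…
Balance at month 13: €1,865,582.3941… × (1 + 0.01)^3 = €1,922,111.4062…
Penalty: 13 × 1.75% × €5,269,609.00 = €1,198,836.05…
Final settlement = outstanding balance + penalty = €1,922,111.4062… + €1,198,836.05… = €3,120,947.45

€3,120,947.45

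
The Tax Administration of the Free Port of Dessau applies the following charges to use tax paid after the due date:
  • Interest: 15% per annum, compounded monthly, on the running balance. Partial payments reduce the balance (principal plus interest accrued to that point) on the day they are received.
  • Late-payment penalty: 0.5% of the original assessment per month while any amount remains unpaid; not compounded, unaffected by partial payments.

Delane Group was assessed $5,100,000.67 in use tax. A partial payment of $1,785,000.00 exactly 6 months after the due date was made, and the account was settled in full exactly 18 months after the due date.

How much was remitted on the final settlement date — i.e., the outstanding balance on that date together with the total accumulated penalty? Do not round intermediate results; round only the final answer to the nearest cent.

$4,764,998.79

Monthly rate = 15% ÷ 12 = 1.25%
Balance at month 6: $5,100,000.6700 × (1 + 0.0125)^6 = $5,494,654.9426…
After $1,785,000.00 payment: $5,494,654.9426… − $1,785,000.00 = $3,709,654.9426…
Balance at month 18: $3,709,654.9426… × (1 + 0.0125)^12 = $4,305,998.7339…
Penalty: 18 × 0.5% × $5,100,000.67 = $459,000.06…
Final settlement = outstanding balance + penalty = $4,305,998.7339… + $459,000.06… = $4,764,998.79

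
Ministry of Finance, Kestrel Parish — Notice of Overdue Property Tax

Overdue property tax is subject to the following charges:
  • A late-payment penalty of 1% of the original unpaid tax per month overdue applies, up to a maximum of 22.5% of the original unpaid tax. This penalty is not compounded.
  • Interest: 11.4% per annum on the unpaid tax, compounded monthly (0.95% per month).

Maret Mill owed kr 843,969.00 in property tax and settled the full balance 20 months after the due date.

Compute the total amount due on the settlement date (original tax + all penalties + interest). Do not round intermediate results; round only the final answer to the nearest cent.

Penalty: 20 × 1% × kr 843,969.00 = kr 168,793.80 (below the 22.5% cap of kr 189,893.03…)
Interest: kr 843,969.00 × ((1 + 0.0095)^20 − 1) = kr 843,969.00 × 0.2081656… = kr 175,685.3125…
Total = kr 843,969.00 + kr 168,793.8000 + kr 175,685.3125… = kr 1,188,448.11

kr 1,188,448.11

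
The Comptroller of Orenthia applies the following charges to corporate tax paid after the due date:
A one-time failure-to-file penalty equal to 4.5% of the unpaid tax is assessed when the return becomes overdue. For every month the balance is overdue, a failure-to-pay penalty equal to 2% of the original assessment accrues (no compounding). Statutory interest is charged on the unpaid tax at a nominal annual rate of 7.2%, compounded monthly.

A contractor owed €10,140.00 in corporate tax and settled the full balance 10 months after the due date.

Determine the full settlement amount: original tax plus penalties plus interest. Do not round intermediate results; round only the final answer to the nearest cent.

€13,249.39

Failure-to-file penalty: 4.5% × €10,140.00 = €456.30
Failure-to-pay penalty = 2% × €10,140.00 × 10 mo = €2,028.00
Interest (7.2%/yr ÷ 12 = 0.6%/month): €10,140.00 × ((1 + 0.006)^10 − 1) = €625.0924…
Total = €10,140.00 + €2,484.3000 + €625.0924… = €13,249.39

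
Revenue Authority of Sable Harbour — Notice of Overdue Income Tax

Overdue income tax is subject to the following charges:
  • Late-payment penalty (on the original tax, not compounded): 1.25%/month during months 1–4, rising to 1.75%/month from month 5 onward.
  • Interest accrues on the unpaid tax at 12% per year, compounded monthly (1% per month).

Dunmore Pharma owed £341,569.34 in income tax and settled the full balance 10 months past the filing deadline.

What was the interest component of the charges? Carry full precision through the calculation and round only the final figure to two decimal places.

£35,735.71

Interest: £341,569.34 × ((1 + 0.01)^10 − 1) = £341,569.34 × 0.1046221… = £35,735.7103…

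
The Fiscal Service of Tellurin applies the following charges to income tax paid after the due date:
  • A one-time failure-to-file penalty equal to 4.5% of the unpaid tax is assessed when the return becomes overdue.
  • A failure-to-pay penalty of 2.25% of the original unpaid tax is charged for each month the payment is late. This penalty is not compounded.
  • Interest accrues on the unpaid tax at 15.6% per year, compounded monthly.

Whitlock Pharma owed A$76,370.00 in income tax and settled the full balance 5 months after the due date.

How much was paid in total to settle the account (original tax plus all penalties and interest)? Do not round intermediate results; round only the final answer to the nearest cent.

Failure-to-file penalty: 4.5% × A$76,370.00 = A$3,436.65
Failure-to-pay penalty: 5 × 2.25% × A$76,370.00 = A$8,591.63…
Interest (15.6%/yr ÷ 12 = 1.3%/month): A$76,370.00 × ((1 + 0.013)^5 − 1) = A$5,094.8041…
Total = A$76,370.00 + A$12,028.2750 + A$5,094.8041… = A$93,493.08

A$93,493.08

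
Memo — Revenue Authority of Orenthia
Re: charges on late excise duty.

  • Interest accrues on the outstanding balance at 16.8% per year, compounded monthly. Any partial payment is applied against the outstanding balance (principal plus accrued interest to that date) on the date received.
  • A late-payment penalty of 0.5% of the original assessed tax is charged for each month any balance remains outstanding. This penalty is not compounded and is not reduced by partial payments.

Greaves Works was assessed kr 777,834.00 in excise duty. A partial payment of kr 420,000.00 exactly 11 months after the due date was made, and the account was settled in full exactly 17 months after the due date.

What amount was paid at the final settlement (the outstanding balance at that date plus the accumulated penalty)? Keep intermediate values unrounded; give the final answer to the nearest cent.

kr 594,795.39

Monthly rate = 16.8% ÷ 12 = 1.4%
Balance at month 11: kr 777,834.0000 × (1 + 0.014)^11 = kr 906,367.7155…
After kr 420,000.00 payment: kr 906,367.7155… − kr 420,000.00 = kr 486,367.7155…
Balance at month 17: kr 486,367.7155… × (1 + 0.014)^6 = kr 528,679.4983…
Penalty: 17 × 0.5% × kr 777,834.00 = kr 66,115.89
Final settlement = outstanding balance + penalty = kr 528,679.4983… + kr 66,115.89 = kr 594,795.39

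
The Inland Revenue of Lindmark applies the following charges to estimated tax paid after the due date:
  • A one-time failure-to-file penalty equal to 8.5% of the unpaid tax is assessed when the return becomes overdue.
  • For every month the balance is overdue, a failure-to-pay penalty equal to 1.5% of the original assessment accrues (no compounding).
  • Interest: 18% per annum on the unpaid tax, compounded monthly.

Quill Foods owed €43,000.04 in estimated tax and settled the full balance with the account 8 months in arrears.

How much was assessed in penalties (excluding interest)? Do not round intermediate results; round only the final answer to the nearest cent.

€8,815.01

Failure-to-file penalty: 8.5% × €43,000.04 = €3,655.00…
Failure-to-pay penalty: 8 × 1.5% × €43,000.04 = €5,160.00…
Total penalty = €3,655.00… + €5,160.00… = €8,815.01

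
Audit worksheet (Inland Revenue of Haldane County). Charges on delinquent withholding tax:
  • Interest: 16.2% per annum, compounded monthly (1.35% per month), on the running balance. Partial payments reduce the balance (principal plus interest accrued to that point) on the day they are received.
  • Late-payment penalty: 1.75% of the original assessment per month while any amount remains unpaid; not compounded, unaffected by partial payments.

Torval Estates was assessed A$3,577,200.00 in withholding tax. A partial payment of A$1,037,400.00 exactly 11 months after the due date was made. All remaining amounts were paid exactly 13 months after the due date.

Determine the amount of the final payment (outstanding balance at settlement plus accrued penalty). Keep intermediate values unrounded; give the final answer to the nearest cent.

A$4,006,668.64

Balance at month 11: A$3,577,200.0000 × (1 + 0.0135)^11 = A$4,145,763.3261…
After A$1,037,400.00 payment: A$4,145,763.3261… − A$1,037,400.00 = A$3,108,363.3261…
Balance at month 13: A$3,108,363.3261… × (1 + 0.0135)^2 = A$3,192,855.6351…
Penalty: 13 × 1.75% × A$3,577,200.00 = A$813,813.00
Final settlement = outstanding balance + penalty = A$3,192,855.6351… + A$813,813.00 = A$4,006,668.64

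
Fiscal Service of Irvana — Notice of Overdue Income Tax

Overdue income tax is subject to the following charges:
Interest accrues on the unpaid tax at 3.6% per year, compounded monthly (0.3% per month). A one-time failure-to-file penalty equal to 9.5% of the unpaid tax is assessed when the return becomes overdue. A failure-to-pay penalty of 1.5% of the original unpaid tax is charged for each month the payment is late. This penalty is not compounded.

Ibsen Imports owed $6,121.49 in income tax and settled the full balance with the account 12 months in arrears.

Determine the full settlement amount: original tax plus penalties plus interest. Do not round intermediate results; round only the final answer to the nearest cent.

$8,028.95

Failure-to-file penalty: 9.5% × $6,121.49 = $581.54…
Failure-to-pay penalty = 1.5% × $6,121.49 × 12 mo = $1,101.87…
Interest: $6,121.49 × ((1 + 0.003)^12 − 1) = $6,121.49 × 0.0366000… = $224.0464…
Total = $6,121.49 + $1,683.4098… + $224.0464… = $8,028.95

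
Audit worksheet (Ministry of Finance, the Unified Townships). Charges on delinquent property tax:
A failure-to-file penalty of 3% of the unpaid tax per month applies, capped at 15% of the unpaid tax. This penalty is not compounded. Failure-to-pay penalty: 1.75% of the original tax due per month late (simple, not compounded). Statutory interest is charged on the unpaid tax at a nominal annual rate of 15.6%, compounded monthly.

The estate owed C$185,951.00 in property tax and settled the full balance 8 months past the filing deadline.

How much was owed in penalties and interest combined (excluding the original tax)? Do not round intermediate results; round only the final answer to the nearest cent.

C$74,167.87

Failure-to-file: 8 × 3% × C$185,951.00 = C$44,628.24, capped at 15% × C$185,951.00 = C$27,892.65
Failure-to-pay penalty = 1.75% × C$185,951.00 × 8 mo = C$26,033.14
Interest (15.6%/yr ÷ 12 = 1.3%/month): C$185,951.00 × ((1 + 0.013)^8 − 1) = C$20,242.0777…
Penalties + interest = C$53,925.7900 + C$20,242.0777… = C$74,167.87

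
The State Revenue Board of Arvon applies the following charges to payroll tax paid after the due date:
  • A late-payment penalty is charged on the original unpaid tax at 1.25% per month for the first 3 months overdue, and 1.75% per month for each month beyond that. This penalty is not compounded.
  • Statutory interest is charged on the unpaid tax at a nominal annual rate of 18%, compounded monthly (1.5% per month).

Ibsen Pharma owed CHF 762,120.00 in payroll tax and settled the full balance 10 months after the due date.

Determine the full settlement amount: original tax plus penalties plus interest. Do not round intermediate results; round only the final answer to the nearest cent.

Penalty, months 1–3: 3 × 1.25% × CHF 762,120.00 = CHF 28,579.50
Penalty, months 4–10: 7 × 1.75% × CHF 762,120.00 = CHF 93,359.70
Interest: CHF 762,120.00 × ((1 + 0.015)^10 − 1) = CHF 762,120.00 × 0.1605408… = CHF 122,351.3736…
Total = CHF 762,120.00 + CHF 121,939.2000 + CHF 122,351.3736… = CHF 1,006,410.57

CHF 1,006,410.57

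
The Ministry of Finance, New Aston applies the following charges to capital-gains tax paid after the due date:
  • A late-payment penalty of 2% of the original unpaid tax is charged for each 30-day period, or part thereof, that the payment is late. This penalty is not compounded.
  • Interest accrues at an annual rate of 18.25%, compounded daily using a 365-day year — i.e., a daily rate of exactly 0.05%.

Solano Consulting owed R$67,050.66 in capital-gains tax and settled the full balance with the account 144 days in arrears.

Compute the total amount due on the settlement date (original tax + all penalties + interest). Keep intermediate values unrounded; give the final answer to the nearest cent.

Penalty periods: ⌈144/30⌉ = 5; penalty = 5 × 2% × R$67,050.66 = R$6,705.07…
Interest: R$67,050.66 × ((1 + 0.0005)^144 − 1) = R$67,050.66 × 0.07463601… = R$5,004.3935…
Total = R$67,050.66 + R$6,705.0660 + R$5,004.3935… = R$78,760.12

R$78,760.12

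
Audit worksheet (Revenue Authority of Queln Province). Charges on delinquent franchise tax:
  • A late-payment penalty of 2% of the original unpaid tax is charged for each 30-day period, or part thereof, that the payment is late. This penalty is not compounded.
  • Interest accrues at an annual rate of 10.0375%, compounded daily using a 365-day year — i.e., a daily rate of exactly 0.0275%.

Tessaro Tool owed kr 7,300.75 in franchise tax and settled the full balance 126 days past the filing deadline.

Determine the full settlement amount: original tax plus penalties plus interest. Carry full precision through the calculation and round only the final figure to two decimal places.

Penalty periods: ⌈126/30⌉ = 5; penalty = 5 × 2% × kr 7,300.75 = kr 730.08…
Interest: kr 7,300.75 × ((1 + 0.000275)^126 − 1) = kr 7,300.75 × 0.03525237… = kr 257.3688…
Total = kr 7,300.75 + kr 730.0750 + kr 257.3688… = kr 8,288.19

kr 8,288.19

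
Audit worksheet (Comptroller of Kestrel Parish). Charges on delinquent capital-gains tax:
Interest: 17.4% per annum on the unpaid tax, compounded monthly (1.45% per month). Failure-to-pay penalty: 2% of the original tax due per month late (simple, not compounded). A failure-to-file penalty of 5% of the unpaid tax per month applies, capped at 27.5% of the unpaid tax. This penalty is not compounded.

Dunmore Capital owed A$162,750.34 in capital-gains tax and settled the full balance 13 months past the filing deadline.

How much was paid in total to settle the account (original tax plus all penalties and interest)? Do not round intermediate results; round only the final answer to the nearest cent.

A$283,316.42

Failure-to-file: 13 × 5% × A$162,750.34 = A$105,787.72…, capped at 27.5% × A$162,750.34 = A$44,756.34…
Failure-to-pay penalty = 2% × A$162,750.34 × 13 mo = A$42,315.09…
Interest: A$162,750.34 × ((1 + 0.0145)^13 − 1) = A$162,750.34 × 0.2058039… = A$33,494.6473…
Total = A$162,750.34 + A$87,071.4319 + A$33,494.6473… = A$283,316.42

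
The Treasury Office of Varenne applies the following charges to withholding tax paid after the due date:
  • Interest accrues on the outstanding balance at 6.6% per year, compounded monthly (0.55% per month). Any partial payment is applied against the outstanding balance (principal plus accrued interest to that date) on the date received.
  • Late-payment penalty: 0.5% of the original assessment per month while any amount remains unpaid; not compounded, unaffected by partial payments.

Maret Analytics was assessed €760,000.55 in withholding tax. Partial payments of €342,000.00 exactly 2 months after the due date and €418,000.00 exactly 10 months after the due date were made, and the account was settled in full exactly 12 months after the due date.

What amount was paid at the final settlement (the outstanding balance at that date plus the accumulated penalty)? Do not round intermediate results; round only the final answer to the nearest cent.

Balance at month 2: €760,000.5500 × (1 + 0.0055)^2 = €768,383.5461…
After €342,000.00 payment: €768,383.5461… − €342,000.00 = €426,383.5461…
Balance at month 10: €426,383.5461… × (1 + 0.0055)^8 = €445,509.5690…
After €418,000.00 payment: €445,509.5690… − €418,000.00 = €27,509.5690…
Balance at month 12: €27,509.5690… × (1 + 0.0055)^2 = €27,813.0064…
Penalty: 12 × 0.5% × €760,000.55 = €45,600.03…
Final settlement = outstanding balance + penalty = €27,813.0064… + €45,600.03… = €73,413.04

€73,413.04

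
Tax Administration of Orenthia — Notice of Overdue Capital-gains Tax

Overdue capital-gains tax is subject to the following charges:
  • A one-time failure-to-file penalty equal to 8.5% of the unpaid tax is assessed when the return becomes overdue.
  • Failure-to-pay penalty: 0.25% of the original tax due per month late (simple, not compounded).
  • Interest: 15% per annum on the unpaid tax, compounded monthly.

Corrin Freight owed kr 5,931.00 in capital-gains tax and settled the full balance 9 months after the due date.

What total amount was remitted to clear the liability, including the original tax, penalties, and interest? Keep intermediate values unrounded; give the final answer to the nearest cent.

kr 7,270.17

Failure-to-file penalty: 8.5% × kr 5,931.00 = kr 504.14…
Failure-to-pay penalty = 0.25% × kr 5,931.00 × 9 mo = kr 133.45…
Interest (15%/yr ÷ 12 = 1.25%/month): kr 5,931.00 × ((1 + 0.0125)^9 − 1) = kr 701.5909…
Total = kr 5,931.00 + kr 637.5825 + kr 701.5909… = kr 7,270.17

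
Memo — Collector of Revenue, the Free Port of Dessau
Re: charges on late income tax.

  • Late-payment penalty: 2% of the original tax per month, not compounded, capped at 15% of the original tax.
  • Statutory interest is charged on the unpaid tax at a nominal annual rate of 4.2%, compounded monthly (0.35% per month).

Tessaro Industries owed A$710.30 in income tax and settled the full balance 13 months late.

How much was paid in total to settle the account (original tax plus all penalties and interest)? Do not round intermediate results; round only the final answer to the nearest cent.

Penalty (uncapped): 13 × 2% × A$710.30 = A$184.68…; cap = 15% × A$710.30 = A$106.55… → penalty = A$106.55…
Interest: A$710.30 × ((1 + 0.0035)^13 − 1) = A$710.30 × 0.0464679… = A$33.0061…
Total = A$710.30 + A$106.5450 + A$33.0061… = A$849.85

A$849.85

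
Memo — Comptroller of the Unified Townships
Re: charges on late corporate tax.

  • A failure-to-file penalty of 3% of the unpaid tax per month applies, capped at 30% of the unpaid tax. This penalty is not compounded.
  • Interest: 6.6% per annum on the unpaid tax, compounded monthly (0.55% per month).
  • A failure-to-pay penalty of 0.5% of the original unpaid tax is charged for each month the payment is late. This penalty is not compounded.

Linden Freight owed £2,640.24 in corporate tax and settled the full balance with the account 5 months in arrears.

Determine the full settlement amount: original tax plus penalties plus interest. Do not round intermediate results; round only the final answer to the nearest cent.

Failure-to-file: 5 × 3% × £2,640.24 = £396.04… (under the 30% cap)
Failure-to-pay penalty: 5 × 0.5% × £2,640.24 = £66.01…
Interest: £2,640.24 × ((1 + 0.0055)^5 − 1) = £2,640.24 × 0.0278042… = £73.4097…
Total = £2,640.24 + £462.0420 + £73.4097… = £3,175.69

£3,175.69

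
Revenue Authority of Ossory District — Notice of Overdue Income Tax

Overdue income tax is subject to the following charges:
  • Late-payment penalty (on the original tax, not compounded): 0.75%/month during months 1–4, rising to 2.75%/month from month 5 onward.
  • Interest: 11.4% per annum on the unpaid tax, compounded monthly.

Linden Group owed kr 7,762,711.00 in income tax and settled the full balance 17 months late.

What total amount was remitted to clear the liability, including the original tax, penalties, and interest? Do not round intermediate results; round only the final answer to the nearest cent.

Penalty, months 1–4: 4 × 0.75% × kr 7,762,711.00 = kr 232,881.33
Penalty, months 5–17: 13 × 2.75% × kr 7,762,711.00 = kr 2,775,169.18…
Interest (11.4%/yr ÷ 12 = 0.95%/month): kr 7,762,711.00 × ((1 + 0.0095)^17 − 1) = kr 1,353,637.3889…
Total = kr 7,762,711.00 + kr 3,008,050.5125 + kr 1,353,637.3889… = kr 12,124,398.90

kr 12,124,398.90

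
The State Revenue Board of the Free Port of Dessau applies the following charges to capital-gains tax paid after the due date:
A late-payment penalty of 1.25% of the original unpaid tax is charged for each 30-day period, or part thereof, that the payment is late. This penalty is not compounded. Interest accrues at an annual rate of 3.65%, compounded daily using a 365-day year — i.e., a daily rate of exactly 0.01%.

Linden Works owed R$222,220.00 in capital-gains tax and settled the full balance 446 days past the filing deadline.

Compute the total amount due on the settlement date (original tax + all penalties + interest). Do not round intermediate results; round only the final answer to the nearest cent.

Penalty periods: ⌈446/30⌉ = 15; penalty = 15 × 1.25% × R$222,220.00 = R$41,666.25
Interest: R$222,220.00 × ((1 + 0.0001)^446 − 1) = R$222,220.00 × 0.04560720… = R$10,134.8322…
Total = R$222,220.00 + R$41,666.2500 + R$10,134.8322… = R$274,021.08

R$274,021.08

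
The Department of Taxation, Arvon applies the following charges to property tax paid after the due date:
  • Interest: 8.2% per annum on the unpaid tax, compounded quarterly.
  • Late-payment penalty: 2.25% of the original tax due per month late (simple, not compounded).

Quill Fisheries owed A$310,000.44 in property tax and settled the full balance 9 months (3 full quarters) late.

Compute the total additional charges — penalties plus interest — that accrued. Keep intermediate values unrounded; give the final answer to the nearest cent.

A$82,233.62

Late-payment penalty: 9 × 2.25% × A$310,000.44 = A$62,775.09…
Interest (8.2%/yr ÷ 4 = 2.05%/quarter): A$310,000.44 × ((1 + 0.0205)^3 − 1) = A$19,458.5308…
Penalties + interest = A$62,775.0891 + A$19,458.5308… = A$82,233.62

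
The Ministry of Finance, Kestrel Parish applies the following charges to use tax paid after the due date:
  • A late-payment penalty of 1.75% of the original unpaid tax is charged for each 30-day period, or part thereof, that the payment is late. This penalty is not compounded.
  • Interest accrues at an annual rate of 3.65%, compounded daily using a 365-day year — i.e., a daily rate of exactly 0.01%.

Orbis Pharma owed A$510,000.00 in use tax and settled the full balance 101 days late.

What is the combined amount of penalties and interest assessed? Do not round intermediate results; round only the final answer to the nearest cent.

A$40,876.84

Penalty periods: ⌈101/30⌉ = 4; penalty = 4 × 1.75% × A$510,000.00 = A$35,700.00
Interest: A$510,000.00 × ((1 + 0.0001)^101 − 1) = A$510,000.00 × 0.01015067… = A$5,176.8402…
Penalties + interest = A$35,700.0000 + A$5,176.8402… = A$40,876.84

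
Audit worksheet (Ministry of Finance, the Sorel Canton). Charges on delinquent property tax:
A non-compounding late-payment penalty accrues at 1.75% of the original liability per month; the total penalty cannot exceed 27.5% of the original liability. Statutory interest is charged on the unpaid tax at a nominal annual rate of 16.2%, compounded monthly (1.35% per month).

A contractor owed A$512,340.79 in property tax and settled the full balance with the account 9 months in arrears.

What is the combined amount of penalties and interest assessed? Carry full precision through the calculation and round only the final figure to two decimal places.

A$146,412.61

Penalty: 9 × 1.75% × A$512,340.79 = A$80,693.67… (below the 27.5% cap of A$140,893.72…)
Interest: A$512,340.79 × ((1 + 0.0135)^9 − 1) = A$512,340.79 × 0.1282719… = A$65,718.9336…
Penalties + interest = A$80,693.6744… + A$65,718.9336… = A$146,412.61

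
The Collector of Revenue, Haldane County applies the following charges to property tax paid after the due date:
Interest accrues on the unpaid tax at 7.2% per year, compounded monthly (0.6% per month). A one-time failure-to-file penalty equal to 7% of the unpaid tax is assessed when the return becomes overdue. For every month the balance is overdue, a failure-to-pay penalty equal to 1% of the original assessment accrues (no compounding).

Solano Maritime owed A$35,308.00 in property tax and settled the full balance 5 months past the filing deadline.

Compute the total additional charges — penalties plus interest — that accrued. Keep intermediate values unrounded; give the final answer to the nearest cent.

A$5,308.99

Failure-to-file penalty: 7% × A$35,308.00 = A$2,471.56
Failure-to-pay penalty: 5 × 1% × A$35,308.00 = A$1,765.40
Interest: A$35,308.00 × ((1 + 0.006)^5 − 1) = A$35,308.00 × 0.0303622… = A$1,072.0274…
Penalties + interest = A$4,236.9600 + A$1,072.0274… = A$5,308.99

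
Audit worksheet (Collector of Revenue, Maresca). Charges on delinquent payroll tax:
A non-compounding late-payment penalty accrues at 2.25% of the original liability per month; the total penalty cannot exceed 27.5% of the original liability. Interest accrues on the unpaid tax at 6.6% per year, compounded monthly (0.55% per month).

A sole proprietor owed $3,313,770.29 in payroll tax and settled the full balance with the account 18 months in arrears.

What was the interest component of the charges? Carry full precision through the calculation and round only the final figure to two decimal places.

Interest: $3,313,770.29 × ((1 + 0.0055)^18 − 1) = $3,313,770.29 × 0.1037669… = $343,859.5236…

$343,859.52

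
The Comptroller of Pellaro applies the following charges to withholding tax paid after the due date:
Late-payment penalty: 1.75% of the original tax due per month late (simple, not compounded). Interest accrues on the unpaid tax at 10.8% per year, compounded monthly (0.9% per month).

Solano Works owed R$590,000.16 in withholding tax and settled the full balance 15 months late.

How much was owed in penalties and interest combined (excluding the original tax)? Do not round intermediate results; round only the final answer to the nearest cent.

R$239,744.11

Late-payment penalty: 15 × 1.75% × R$590,000.16 = R$154,875.04…
Interest: R$590,000.16 × ((1 + 0.009)^15 − 1) = R$590,000.16 × 0.1438458… = R$84,869.0632…
Penalties + interest = R$154,875.0420 + R$84,869.0632… = R$239,744.11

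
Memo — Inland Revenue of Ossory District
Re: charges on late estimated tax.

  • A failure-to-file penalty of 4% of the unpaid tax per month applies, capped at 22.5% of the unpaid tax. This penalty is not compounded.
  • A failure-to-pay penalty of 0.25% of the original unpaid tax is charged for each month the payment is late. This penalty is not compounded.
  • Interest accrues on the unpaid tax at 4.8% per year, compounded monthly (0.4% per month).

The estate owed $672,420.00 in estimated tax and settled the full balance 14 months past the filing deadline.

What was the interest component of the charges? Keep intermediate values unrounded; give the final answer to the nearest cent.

$38,650.40

Interest: $672,420.00 × ((1 + 0.004)^14 − 1) = $672,420.00 × 0.0574796… = $38,650.4019…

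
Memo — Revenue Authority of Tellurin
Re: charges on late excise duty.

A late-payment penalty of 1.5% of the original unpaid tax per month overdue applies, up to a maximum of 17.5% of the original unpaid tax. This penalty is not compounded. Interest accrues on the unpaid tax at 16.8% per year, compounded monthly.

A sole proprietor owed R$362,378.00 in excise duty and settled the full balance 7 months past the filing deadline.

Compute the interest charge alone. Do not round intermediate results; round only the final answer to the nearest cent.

Interest (16.8%/yr ÷ 12 = 1.4%/month): R$362,378.00 × ((1 + 0.014)^7 − 1) = R$37,039.8860…

R$37,039.89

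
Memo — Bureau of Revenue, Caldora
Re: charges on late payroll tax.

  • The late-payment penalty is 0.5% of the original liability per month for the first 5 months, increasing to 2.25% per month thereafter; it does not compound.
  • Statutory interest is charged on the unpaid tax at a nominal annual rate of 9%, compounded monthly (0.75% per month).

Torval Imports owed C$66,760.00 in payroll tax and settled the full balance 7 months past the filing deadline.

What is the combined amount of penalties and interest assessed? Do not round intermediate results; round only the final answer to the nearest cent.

Penalty, months 1–5: 5 × 0.5% × C$66,760.00 = C$1,669.00
Penalty, months 6–7: 2 × 2.25% × C$66,760.00 = C$3,004.20
Interest: C$66,760.00 × ((1 + 0.0075)^7 − 1) = C$66,760.00 × 0.0536961… = C$3,584.7534…
Penalties + interest = C$4,673.2000 + C$3,584.7534… = C$8,257.95

C$8,257.95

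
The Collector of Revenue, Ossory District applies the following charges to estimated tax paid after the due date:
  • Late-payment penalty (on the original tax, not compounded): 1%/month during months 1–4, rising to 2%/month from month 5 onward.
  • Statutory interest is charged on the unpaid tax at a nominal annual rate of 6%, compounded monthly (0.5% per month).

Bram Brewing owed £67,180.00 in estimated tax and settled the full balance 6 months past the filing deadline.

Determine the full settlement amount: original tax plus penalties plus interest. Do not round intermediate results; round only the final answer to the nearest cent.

£74,595.16

Penalty, months 1–4: 4 × 1% × £67,180.00 = £2,687.20
Penalty, months 5–6: 2 × 2% × £67,180.00 = £2,687.20
Interest: £67,180.00 × ((1 + 0.005)^6 − 1) = £67,180.00 × 0.0303775… = £2,040.7611…
Total = £67,180.00 + £5,374.4000 + £2,040.7611… = £74,595.16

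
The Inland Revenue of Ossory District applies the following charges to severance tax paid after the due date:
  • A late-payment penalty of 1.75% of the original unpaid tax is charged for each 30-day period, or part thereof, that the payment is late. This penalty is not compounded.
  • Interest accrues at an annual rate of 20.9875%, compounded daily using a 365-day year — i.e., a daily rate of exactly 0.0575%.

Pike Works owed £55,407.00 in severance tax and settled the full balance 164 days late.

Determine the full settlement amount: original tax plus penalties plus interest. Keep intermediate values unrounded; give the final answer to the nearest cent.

£66,702.25

Penalty periods: ⌈164/30⌉ = 6; penalty = 6 × 1.75% × £55,407.00 = £5,817.74…
Interest: £55,407.00 × ((1 + 0.000575)^164 − 1) = £55,407.00 × 0.09885958… = £5,477.5129…
Total = £55,407.00 + £5,817.7350 + £5,477.5129… = £66,702.25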